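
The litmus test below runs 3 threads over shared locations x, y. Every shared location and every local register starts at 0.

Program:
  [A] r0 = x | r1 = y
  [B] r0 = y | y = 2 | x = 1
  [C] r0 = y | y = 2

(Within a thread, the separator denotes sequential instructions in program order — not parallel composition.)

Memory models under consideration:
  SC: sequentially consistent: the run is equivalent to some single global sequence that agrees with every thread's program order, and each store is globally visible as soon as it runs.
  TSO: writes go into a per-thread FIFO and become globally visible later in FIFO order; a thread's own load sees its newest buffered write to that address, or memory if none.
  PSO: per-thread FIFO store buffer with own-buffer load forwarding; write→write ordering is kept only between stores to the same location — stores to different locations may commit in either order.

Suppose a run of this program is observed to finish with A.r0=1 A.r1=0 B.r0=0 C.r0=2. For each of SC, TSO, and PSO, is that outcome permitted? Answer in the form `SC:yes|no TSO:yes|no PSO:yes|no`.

SC:no TSO:no PSO:yes

outcome vector order: (A.r0,A.r1,B.r0,C.r0)
SC (9): 0000; 0002; 0020; 0200; 0202; 0220; 1200; 1202; 1220
TSO (9): 0000; 0002; 0020; 0200; 0202; 0220; 1200; 1202; 1220
PSO (11): 0000; 0002; 0020; 0200; 0202; 0220; 1000; 1002; 1200; 1202; 1220
target 1002 ∈ {PSO}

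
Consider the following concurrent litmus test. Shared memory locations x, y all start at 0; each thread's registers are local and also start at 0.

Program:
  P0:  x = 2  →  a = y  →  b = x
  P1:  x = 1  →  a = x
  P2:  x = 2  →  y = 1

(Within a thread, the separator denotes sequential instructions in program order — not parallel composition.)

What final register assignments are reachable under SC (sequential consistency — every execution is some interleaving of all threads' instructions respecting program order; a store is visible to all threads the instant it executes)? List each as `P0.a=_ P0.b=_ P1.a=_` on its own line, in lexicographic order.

P0.a=0 P0.b=1 P1.a=1
P0.a=0 P0.b=1 P1.a=2
P0.a=0 P0.b=2 P1.a=1
P0.a=0 P0.b=2 P1.a=2
P0.a=1 P0.b=1 P1.a=1
P0.a=1 P0.b=2 P1.a=1
P0.a=1 P0.b=2 P1.a=2

outcome vector order: (P0.a,P0.b,P1.a)
|SC outcomes| = 7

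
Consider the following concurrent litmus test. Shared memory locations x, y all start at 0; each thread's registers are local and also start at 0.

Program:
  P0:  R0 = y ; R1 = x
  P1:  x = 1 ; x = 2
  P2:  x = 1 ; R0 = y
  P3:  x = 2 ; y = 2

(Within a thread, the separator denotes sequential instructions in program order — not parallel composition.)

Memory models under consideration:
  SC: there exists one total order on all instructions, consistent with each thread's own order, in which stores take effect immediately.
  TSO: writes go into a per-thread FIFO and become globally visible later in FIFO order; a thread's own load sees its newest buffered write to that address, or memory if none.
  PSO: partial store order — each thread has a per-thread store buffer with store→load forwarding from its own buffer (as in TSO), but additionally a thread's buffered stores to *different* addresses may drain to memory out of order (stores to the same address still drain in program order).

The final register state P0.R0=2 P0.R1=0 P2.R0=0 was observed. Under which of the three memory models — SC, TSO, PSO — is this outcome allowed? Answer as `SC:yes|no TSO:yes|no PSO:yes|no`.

SC:no TSO:no PSO:yes

outcome vector order: (P0.R0,P0.R1,P2.R0)
SC: 10 outcomes — {<0 0 0>, <0 0 2>, <0 1 0>, <0 1 2>, <0 2 0>, <0 2 2>, <2 1 0>, <2 1 2>, <2 2 0>, <2 2 2>}
TSO: 10 outcomes — {<0 0 0>, <0 0 2>, <0 1 0>, <0 1 2>, <0 2 0>, <0 2 2>, <2 1 0>, <2 1 2>, <2 2 0>, <2 2 2>}
PSO: 12 outcomes — {<0 0 0>, <0 0 2>, <0 1 0>, <0 1 2>, <0 2 0>, <0 2 2>, <2 0 0>, <2 0 2>, <2 1 0>, <2 1 2>, <2 2 0>, <2 2 2>}
target <2 0 0> ∈ {PSO}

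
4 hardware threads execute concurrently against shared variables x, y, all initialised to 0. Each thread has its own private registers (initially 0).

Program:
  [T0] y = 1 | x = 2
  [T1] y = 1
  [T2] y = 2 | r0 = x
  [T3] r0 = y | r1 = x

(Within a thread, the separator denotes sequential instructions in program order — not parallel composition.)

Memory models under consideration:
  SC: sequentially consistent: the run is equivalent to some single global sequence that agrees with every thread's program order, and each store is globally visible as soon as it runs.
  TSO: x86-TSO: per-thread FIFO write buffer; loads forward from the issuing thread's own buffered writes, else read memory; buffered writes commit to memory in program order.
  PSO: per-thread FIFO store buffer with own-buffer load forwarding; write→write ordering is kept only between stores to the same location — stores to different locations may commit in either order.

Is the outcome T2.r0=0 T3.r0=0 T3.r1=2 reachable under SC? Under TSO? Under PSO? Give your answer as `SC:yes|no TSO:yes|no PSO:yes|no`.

SC:yes TSO:yes PSO:yes

outcome vector order: (T2.r0,T3.r0,T3.r1)
SC (12): (0,0,0), (0,0,2), (0,1,0), (0,1,2), (0,2,0), (0,2,2), (2,0,0), (2,0,2), (2,1,0), (2,1,2), (2,2,0), (2,2,2)
TSO (12): (0,0,0), (0,0,2), (0,1,0), (0,1,2), (0,2,0), (0,2,2), (2,0,0), (2,0,2), (2,1,0), (2,1,2), (2,2,0), (2,2,2)
PSO (12): (0,0,0), (0,0,2), (0,1,0), (0,1,2), (0,2,0), (0,2,2), (2,0,0), (2,0,2), (2,1,0), (2,1,2), (2,2,0), (2,2,2)
target (0,0,2) ∈ {SC,TSO,PSO}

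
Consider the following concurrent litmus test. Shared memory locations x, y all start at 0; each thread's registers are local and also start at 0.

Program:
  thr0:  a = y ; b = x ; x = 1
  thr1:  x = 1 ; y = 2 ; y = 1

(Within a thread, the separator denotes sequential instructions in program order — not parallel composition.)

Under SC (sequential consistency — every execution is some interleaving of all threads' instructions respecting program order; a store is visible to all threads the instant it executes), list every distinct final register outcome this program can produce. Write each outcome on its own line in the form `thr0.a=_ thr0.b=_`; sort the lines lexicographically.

outcome vector order: (thr0.a,thr0.b)
|SC outcomes| = 4

thr0.a=0 thr0.b=0
thr0.a=0 thr0.b=1
thr0.a=1 thr0.b=1
thr0.a=2 thr0.b=1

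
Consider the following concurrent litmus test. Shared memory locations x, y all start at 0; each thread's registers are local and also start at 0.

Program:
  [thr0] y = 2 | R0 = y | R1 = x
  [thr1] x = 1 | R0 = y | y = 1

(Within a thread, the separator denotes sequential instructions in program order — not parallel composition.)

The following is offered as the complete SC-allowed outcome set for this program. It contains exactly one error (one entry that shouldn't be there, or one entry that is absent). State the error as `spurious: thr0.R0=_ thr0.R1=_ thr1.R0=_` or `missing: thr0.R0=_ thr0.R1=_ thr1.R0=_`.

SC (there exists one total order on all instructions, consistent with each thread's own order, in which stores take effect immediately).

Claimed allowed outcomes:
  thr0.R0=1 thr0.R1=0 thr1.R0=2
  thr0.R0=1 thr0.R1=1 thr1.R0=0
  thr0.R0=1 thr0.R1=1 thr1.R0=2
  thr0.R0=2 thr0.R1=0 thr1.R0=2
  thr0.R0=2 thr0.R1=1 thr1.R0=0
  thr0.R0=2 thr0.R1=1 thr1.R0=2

spurious: thr0.R0=1 thr0.R1=0 thr1.R0=2

outcome vector order: (thr0.R0,thr0.R1,thr1.R0)
SC (5): 110, 112, 202, 210, 212
claimed∖SC = {102}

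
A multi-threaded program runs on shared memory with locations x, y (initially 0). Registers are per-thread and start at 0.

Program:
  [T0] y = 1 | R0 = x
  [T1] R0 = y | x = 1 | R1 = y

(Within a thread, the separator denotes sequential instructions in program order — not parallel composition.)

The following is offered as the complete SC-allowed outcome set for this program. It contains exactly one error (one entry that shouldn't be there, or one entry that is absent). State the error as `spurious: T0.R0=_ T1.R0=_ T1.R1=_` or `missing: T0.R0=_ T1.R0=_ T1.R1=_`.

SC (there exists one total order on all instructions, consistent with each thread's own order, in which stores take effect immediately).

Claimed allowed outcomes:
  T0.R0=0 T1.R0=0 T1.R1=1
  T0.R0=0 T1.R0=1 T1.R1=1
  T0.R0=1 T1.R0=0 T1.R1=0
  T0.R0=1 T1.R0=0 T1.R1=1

outcome vector order: (T0.R0,T1.R0,T1.R1)
SC (5): <0 0 1>, <0 1 1>, <1 0 0>, <1 0 1>, <1 1 1>
SC∖claimed = {<1 1 1>}

missing: T0.R0=1 T1.R0=1 T1.R1=1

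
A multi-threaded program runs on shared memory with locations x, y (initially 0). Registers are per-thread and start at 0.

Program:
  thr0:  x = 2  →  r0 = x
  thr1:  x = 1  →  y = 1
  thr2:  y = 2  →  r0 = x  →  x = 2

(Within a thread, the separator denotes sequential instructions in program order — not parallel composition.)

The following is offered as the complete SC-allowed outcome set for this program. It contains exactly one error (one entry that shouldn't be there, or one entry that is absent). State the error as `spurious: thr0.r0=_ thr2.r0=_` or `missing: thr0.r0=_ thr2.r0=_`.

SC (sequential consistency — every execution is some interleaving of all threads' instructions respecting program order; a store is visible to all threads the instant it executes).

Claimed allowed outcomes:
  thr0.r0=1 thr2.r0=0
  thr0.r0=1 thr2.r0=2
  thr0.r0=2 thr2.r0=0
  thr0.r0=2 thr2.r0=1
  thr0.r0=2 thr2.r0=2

outcome vector order: (thr0.r0,thr2.r0)
SC (6): 1/0 1/1 1/2 2/0 2/1 2/2
SC∖claimed = {1/1}

missing: thr0.r0=1 thr2.r0=1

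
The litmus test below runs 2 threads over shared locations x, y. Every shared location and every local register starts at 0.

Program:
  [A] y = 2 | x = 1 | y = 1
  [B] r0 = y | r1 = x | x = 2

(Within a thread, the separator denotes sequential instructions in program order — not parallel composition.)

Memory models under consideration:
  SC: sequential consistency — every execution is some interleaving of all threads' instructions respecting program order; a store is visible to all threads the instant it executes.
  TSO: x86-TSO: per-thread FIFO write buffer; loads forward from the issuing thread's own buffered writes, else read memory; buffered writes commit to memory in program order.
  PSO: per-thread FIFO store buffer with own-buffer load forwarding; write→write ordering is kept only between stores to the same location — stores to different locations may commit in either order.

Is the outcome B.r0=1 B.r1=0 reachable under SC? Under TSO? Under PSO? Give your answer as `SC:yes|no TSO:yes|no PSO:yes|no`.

outcome vector order: (B.r0,B.r1)
under SC → (0,0); (0,1); (1,1); (2,0); (2,1)
under TSO → (0,0); (0,1); (1,1); (2,0); (2,1)
under PSO → (0,0); (0,1); (1,0); (1,1); (2,0); (2,1)
target (1,0) ∈ {PSO}

SC:no TSO:no PSO:yes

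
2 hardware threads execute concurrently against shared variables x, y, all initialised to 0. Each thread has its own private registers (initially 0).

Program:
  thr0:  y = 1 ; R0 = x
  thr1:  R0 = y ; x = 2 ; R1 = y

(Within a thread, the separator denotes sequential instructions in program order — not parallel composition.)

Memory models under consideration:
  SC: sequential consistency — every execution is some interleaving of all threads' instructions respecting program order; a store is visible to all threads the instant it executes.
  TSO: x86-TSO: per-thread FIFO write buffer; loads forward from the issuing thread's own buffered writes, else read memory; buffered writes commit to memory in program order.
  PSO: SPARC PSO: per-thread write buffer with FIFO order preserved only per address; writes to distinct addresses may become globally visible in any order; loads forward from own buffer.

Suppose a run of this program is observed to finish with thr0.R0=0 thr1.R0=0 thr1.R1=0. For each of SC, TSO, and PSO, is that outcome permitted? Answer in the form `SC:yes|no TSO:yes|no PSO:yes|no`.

SC:no TSO:yes PSO:yes

outcome vector order: (thr0.R0,thr1.R0,thr1.R1)
under SC → <0 0 1>; <0 1 1>; <2 0 0>; <2 0 1>; <2 1 1>
under TSO → <0 0 0>; <0 0 1>; <0 1 1>; <2 0 0>; <2 0 1>; <2 1 1>
under PSO → <0 0 0>; <0 0 1>; <0 1 1>; <2 0 0>; <2 0 1>; <2 1 1>
target <0 0 0> ∈ {TSO,PSO}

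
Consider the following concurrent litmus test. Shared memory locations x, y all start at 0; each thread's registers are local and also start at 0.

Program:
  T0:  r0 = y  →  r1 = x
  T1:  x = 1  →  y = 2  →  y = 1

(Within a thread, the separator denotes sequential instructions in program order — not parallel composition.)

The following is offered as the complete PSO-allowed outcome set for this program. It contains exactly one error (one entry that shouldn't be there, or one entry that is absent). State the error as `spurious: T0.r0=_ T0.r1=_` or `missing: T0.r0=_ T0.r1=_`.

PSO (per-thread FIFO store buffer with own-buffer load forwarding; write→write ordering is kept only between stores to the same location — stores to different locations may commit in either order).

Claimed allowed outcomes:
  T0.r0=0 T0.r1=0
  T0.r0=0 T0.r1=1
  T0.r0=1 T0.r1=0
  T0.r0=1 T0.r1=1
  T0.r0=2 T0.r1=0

missing: T0.r0=2 T0.r1=1

outcome vector order: (T0.r0,T0.r1)
[PSO] allowed = {(0,0), (0,1), (1,0), (1,1), (2,0), (2,1)}
PSO∖claimed = {(2,1)}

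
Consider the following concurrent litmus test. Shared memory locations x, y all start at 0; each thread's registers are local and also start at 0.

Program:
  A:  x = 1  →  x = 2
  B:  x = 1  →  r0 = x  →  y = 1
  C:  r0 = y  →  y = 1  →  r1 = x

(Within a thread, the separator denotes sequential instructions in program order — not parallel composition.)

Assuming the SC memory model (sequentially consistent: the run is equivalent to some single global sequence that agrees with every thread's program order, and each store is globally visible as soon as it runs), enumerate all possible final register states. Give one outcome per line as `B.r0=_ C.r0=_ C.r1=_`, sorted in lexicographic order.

B.r0=1 C.r0=0 C.r1=0
B.r0=1 C.r0=0 C.r1=1
B.r0=1 C.r0=0 C.r1=2
B.r0=1 C.r0=1 C.r1=1
B.r0=1 C.r0=1 C.r1=2
B.r0=2 C.r0=0 C.r1=0
B.r0=2 C.r0=0 C.r1=1
B.r0=2 C.r0=0 C.r1=2
B.r0=2 C.r0=1 C.r1=2

outcome vector order: (B.r0,C.r0,C.r1)
|SC outcomes| = 9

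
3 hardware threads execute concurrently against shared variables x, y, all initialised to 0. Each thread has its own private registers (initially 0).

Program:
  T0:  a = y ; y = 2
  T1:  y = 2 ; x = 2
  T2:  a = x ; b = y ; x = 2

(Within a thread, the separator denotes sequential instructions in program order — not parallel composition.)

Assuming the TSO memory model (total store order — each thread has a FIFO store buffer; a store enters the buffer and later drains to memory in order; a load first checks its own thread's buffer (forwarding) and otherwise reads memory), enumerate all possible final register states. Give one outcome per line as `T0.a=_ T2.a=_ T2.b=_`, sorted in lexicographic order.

T0.a=0 T2.a=0 T2.b=0
T0.a=0 T2.a=0 T2.b=2
T0.a=0 T2.a=2 T2.b=2
T0.a=2 T2.a=0 T2.b=0
T0.a=2 T2.a=0 T2.b=2
T0.a=2 T2.a=2 T2.b=2

outcome vector order: (T0.a,T2.a,T2.b)
|TSO outcomes| = 6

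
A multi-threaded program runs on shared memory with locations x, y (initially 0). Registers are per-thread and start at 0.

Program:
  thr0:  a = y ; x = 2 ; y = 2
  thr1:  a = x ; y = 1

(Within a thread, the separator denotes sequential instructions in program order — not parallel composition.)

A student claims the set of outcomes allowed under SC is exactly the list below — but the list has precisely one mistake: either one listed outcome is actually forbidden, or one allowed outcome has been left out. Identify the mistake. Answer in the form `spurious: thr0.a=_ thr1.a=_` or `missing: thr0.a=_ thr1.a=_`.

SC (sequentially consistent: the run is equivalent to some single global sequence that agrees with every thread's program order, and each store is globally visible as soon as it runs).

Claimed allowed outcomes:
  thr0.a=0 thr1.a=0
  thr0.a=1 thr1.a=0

missing: thr0.a=0 thr1.a=2

outcome vector order: (thr0.a,thr1.a)
SC: 3 outcomes — {(0,0); (0,2); (1,0)}
SC∖claimed = {(0,2)}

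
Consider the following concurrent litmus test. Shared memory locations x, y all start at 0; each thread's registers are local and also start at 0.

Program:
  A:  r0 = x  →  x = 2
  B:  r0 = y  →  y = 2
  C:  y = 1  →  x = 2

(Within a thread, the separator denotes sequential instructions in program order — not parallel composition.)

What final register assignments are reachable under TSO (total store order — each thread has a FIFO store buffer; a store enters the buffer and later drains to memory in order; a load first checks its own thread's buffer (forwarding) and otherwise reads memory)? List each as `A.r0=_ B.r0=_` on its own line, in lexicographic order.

outcome vector order: (A.r0,B.r0)
|TSO outcomes| = 4

A.r0=0 B.r0=0
A.r0=0 B.r0=1
A.r0=2 B.r0=0
A.r0=2 B.r0=1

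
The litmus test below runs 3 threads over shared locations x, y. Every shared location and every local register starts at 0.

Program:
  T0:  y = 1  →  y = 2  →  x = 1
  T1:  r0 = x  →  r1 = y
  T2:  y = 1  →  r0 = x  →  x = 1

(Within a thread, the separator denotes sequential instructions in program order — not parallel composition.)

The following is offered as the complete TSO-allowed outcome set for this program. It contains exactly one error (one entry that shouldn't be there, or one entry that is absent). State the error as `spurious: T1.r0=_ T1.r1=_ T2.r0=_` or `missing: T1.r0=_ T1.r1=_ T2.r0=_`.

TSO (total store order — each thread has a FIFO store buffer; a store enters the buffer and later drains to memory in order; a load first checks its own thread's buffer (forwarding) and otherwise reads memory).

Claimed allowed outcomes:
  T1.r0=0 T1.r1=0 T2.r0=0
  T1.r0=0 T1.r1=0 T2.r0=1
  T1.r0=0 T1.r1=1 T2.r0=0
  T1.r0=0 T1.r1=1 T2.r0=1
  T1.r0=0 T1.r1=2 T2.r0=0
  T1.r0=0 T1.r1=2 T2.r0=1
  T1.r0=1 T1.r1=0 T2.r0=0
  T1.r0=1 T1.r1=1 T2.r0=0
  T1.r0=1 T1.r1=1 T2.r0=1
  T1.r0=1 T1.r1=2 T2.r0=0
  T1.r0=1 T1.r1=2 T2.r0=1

outcome vector order: (T1.r0,T1.r1,T2.r0)
TSO: 10 outcomes — {0/0/0, 0/0/1, 0/1/0, 0/1/1, 0/2/0, 0/2/1, 1/1/0, 1/1/1, 1/2/0, 1/2/1}
claimed∖TSO = {1/0/0}

spurious: T1.r0=1 T1.r1=0 T2.r0=0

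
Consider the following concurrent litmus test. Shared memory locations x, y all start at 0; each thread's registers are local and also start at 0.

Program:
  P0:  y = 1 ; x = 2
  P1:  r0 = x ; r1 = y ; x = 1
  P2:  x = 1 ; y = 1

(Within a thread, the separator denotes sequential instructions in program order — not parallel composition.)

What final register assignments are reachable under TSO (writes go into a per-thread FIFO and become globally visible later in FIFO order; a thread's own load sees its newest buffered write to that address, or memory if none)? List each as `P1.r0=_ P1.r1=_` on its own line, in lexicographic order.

P1.r0=0 P1.r1=0
P1.r0=0 P1.r1=1
P1.r0=1 P1.r1=0
P1.r0=1 P1.r1=1
P1.r0=2 P1.r1=1

outcome vector order: (P1.r0,P1.r1)
|TSO outcomes| = 5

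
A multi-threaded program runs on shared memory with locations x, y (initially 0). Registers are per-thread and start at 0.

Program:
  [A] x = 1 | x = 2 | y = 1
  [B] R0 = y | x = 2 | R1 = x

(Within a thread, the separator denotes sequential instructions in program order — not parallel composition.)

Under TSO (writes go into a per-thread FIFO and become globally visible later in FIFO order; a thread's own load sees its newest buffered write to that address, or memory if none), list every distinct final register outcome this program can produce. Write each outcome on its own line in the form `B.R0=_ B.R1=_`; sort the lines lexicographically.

outcome vector order: (B.R0,B.R1)
|TSO outcomes| = 3

B.R0=0 B.R1=1
B.R0=0 B.R1=2
B.R0=1 B.R1=2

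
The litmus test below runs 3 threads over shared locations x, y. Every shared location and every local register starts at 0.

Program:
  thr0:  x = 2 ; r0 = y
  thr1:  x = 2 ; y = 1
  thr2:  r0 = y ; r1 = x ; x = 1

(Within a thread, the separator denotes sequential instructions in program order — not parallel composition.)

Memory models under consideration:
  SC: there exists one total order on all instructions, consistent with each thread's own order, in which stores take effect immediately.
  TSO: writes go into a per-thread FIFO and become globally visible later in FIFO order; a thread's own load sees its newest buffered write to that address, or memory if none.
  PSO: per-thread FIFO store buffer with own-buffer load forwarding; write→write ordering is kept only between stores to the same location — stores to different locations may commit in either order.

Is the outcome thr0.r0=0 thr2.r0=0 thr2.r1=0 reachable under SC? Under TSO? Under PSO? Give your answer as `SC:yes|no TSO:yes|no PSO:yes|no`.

SC:yes TSO:yes PSO:yes

outcome vector order: (thr0.r0,thr2.r0,thr2.r1)
SC (6): <0 0 0> <0 0 2> <0 1 2> <1 0 0> <1 0 2> <1 1 2>
TSO (6): <0 0 0> <0 0 2> <0 1 2> <1 0 0> <1 0 2> <1 1 2>
PSO (8): <0 0 0> <0 0 2> <0 1 0> <0 1 2> <1 0 0> <1 0 2> <1 1 0> <1 1 2>
target <0 0 0> ∈ {SC,TSO,PSO}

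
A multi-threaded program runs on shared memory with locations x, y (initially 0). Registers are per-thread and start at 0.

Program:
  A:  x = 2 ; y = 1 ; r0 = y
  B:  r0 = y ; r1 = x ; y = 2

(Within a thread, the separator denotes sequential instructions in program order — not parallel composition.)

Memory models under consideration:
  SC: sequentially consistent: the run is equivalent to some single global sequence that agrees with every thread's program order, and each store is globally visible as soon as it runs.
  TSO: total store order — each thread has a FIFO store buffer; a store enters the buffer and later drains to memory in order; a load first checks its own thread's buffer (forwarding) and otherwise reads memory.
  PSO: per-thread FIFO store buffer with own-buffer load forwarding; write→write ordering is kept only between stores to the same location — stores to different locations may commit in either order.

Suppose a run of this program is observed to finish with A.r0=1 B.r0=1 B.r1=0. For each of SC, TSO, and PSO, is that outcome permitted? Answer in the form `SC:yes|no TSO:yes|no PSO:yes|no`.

SC:no TSO:no PSO:yes

outcome vector order: (A.r0,B.r0,B.r1)
SC: 6 outcomes — {100, 102, 112, 200, 202, 212}
TSO: 6 outcomes — {100, 102, 112, 200, 202, 212}
PSO: 8 outcomes — {100, 102, 110, 112, 200, 202, 210, 212}
target 110 ∈ {PSO}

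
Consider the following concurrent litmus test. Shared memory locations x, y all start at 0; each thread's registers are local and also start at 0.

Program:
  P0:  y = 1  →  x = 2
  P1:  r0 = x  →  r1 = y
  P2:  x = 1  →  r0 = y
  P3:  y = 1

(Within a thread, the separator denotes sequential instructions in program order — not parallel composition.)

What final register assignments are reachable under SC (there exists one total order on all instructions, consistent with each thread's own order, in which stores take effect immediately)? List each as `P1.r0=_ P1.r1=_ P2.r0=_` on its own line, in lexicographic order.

P1.r0=0 P1.r1=0 P2.r0=0
P1.r0=0 P1.r1=0 P2.r0=1
P1.r0=0 P1.r1=1 P2.r0=0
P1.r0=0 P1.r1=1 P2.r0=1
P1.r0=1 P1.r1=0 P2.r0=0
P1.r0=1 P1.r1=0 P2.r0=1
P1.r0=1 P1.r1=1 P2.r0=0
P1.r0=1 P1.r1=1 P2.r0=1
P1.r0=2 P1.r1=1 P2.r0=0
P1.r0=2 P1.r1=1 P2.r0=1

outcome vector order: (P1.r0,P1.r1,P2.r0)
|SC outcomes| = 10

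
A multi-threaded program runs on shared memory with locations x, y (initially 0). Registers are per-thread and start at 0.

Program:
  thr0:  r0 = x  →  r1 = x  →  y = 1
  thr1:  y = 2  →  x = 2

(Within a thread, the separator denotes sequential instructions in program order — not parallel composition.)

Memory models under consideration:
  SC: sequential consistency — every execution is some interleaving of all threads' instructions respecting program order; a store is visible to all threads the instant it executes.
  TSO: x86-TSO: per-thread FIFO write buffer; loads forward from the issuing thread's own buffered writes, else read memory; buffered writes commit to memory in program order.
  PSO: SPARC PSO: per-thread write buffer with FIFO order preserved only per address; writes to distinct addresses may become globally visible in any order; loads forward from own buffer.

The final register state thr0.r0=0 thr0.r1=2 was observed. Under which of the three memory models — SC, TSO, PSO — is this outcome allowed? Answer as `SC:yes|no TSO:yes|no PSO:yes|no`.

outcome vector order: (thr0.r0,thr0.r1)
under SC → 0/0, 0/2, 2/2
under TSO → 0/0, 0/2, 2/2
under PSO → 0/0, 0/2, 2/2
target 0/2 ∈ {SC,TSO,PSO}

SC:yes TSO:yes PSO:yes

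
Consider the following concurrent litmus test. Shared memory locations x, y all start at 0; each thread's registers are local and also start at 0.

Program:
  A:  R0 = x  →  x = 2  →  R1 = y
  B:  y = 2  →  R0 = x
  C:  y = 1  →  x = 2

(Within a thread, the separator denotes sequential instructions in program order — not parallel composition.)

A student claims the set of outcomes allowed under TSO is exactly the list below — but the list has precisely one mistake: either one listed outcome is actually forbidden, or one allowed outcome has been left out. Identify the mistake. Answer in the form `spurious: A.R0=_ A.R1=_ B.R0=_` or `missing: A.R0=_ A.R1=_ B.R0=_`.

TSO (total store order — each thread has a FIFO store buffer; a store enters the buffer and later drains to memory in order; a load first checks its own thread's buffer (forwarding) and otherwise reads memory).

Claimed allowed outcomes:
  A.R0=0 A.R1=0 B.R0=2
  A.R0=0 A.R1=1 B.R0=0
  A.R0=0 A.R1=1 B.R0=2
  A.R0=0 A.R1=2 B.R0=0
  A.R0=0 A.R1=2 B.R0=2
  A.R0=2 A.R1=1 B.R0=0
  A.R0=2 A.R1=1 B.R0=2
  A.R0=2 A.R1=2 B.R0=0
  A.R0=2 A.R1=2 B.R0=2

outcome vector order: (A.R0,A.R1,B.R0)
TSO: 10 outcomes — {<0 0 0>; <0 0 2>; <0 1 0>; <0 1 2>; <0 2 0>; <0 2 2>; <2 1 0>; <2 1 2>; <2 2 0>; <2 2 2>}
TSO∖claimed = {<0 0 0>}

missing: A.R0=0 A.R1=0 B.R0=0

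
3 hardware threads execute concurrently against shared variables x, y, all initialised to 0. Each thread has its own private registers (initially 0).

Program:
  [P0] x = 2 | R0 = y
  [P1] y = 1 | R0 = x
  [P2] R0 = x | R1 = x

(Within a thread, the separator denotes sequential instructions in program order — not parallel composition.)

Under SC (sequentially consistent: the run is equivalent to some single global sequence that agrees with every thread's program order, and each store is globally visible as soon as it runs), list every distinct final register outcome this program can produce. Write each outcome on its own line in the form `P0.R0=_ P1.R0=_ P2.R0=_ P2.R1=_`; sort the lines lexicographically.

outcome vector order: (P0.R0,P1.R0,P2.R0,P2.R1)
|SC outcomes| = 9

P0.R0=0 P1.R0=2 P2.R0=0 P2.R1=0
P0.R0=0 P1.R0=2 P2.R0=0 P2.R1=2
P0.R0=0 P1.R0=2 P2.R0=2 P2.R1=2
P0.R0=1 P1.R0=0 P2.R0=0 P2.R1=0
P0.R0=1 P1.R0=0 P2.R0=0 P2.R1=2
P0.R0=1 P1.R0=0 P2.R0=2 P2.R1=2
P0.R0=1 P1.R0=2 P2.R0=0 P2.R1=0
P0.R0=1 P1.R0=2 P2.R0=0 P2.R1=2
P0.R0=1 P1.R0=2 P2.R0=2 P2.R1=2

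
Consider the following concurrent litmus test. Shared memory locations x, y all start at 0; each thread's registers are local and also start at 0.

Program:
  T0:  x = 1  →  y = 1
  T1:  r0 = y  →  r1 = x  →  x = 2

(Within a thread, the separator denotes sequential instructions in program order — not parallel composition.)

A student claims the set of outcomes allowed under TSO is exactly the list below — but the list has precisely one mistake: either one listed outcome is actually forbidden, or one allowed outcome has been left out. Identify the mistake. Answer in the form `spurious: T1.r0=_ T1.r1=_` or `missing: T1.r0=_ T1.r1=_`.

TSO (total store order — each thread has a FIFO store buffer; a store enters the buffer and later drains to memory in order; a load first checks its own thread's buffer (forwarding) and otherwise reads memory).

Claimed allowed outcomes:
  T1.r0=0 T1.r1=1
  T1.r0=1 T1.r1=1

outcome vector order: (T1.r0,T1.r1)
[TSO] allowed = {00, 01, 11}
TSO∖claimed = {00}

missing: T1.r0=0 T1.r1=0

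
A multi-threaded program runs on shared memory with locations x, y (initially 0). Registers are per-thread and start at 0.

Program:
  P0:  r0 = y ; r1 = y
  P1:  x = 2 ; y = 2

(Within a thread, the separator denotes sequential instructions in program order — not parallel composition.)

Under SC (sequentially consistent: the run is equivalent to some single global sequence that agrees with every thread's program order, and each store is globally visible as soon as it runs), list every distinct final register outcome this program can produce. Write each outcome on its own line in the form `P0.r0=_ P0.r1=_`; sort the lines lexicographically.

P0.r0=0 P0.r1=0
P0.r0=0 P0.r1=2
P0.r0=2 P0.r1=2

outcome vector order: (P0.r0,P0.r1)
|SC outcomes| = 3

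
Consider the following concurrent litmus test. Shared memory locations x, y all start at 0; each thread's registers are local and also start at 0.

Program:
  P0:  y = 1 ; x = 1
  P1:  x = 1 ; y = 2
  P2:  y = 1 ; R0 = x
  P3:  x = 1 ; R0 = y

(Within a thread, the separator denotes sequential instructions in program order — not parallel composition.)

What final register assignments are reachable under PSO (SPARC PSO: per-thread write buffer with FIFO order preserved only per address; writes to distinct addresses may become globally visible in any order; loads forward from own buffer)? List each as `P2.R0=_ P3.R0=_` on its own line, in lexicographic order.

P2.R0=0 P3.R0=0
P2.R0=0 P3.R0=1
P2.R0=0 P3.R0=2
P2.R0=1 P3.R0=0
P2.R0=1 P3.R0=1
P2.R0=1 P3.R0=2

outcome vector order: (P2.R0,P3.R0)
|PSO outcomes| = 6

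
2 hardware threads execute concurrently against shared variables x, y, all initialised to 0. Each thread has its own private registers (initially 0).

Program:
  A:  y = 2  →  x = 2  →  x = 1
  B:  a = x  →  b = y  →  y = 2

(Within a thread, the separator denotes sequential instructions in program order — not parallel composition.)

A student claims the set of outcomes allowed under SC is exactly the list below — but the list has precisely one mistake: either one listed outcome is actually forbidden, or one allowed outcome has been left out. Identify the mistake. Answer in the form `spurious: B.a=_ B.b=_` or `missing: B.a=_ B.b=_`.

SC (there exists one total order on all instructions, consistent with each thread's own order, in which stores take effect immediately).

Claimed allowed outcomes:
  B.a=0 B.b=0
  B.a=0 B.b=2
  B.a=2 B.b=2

outcome vector order: (B.a,B.b)
SC: 4 outcomes — {0/0; 0/2; 1/2; 2/2}
SC∖claimed = {1/2}

missing: B.a=1 B.b=2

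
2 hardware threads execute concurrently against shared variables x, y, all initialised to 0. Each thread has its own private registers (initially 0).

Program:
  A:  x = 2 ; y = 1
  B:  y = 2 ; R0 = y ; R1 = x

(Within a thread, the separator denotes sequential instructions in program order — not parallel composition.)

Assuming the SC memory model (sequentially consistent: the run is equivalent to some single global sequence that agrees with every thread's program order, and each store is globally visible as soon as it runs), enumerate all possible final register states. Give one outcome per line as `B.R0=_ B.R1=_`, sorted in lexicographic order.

outcome vector order: (B.R0,B.R1)
|SC outcomes| = 3

B.R0=1 B.R1=2
B.R0=2 B.R1=0
B.R0=2 B.R1=2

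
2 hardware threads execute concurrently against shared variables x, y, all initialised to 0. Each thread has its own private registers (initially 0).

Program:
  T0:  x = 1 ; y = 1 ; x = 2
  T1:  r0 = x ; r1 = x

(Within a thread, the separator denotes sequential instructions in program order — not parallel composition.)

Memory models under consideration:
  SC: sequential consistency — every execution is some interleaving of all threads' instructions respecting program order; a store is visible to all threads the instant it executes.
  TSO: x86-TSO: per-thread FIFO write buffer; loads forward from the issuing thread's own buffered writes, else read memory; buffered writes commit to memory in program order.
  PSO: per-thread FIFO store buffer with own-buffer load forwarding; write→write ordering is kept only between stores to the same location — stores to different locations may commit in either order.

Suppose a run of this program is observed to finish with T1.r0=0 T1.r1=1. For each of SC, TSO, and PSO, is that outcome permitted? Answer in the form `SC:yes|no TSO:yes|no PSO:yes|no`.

outcome vector order: (T1.r0,T1.r1)
SC (6): 00 01 02 11 12 22
TSO (6): 00 01 02 11 12 22
PSO (6): 00 01 02 11 12 22
target 01 ∈ {SC,TSO,PSO}

SC:yes TSO:yes PSO:yes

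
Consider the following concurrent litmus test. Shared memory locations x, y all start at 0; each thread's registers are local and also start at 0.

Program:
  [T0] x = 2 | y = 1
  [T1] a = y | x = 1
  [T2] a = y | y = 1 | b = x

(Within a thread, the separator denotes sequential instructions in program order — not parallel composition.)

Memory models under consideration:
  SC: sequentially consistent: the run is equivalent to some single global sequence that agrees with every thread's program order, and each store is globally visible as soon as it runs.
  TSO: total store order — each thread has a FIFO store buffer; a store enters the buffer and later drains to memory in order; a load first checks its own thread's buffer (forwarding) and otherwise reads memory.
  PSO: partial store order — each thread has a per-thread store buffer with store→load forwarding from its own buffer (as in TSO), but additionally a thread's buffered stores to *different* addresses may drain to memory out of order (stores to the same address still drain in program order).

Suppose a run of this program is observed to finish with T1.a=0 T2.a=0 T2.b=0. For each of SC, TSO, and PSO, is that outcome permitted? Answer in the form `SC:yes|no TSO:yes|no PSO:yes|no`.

outcome vector order: (T1.a,T2.a,T2.b)
SC (10): 000; 001; 002; 011; 012; 100; 101; 102; 111; 112
TSO (10): 000; 001; 002; 011; 012; 100; 101; 102; 111; 112
PSO (12): 000; 001; 002; 010; 011; 012; 100; 101; 102; 110; 111; 112
target 000 ∈ {SC,TSO,PSO}

SC:yes TSO:yes PSO:yes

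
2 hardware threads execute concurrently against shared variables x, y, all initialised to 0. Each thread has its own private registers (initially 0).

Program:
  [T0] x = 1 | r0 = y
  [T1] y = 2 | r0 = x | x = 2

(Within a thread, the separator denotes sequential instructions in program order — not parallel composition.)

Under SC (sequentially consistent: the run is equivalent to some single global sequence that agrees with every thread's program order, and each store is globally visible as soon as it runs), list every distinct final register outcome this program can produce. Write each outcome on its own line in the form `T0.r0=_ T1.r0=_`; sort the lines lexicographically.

outcome vector order: (T0.r0,T1.r0)
|SC outcomes| = 3

T0.r0=0 T1.r0=1
T0.r0=2 T1.r0=0
T0.r0=2 T1.r0=1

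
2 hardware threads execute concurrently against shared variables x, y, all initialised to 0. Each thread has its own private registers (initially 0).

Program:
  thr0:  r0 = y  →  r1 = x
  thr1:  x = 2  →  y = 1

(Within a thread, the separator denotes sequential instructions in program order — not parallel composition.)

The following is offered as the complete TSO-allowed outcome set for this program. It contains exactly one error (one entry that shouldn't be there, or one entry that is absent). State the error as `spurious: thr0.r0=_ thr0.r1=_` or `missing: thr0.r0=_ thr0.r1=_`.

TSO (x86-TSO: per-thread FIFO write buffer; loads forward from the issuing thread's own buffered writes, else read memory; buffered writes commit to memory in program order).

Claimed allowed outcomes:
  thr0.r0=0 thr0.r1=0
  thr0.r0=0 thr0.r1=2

outcome vector order: (thr0.r0,thr0.r1)
TSO: 3 outcomes — {0/0, 0/2, 1/2}
TSO∖claimed = {1/2}

missing: thr0.r0=1 thr0.r1=2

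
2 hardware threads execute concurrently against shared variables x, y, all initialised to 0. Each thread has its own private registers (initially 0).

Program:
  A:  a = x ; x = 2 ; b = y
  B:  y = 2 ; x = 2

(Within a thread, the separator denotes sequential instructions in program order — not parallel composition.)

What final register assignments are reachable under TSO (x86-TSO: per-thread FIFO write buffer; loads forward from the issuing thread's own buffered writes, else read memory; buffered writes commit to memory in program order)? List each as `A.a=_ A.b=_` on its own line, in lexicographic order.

A.a=0 A.b=0
A.a=0 A.b=2
A.a=2 A.b=2

outcome vector order: (A.a,A.b)
|TSO outcomes| = 3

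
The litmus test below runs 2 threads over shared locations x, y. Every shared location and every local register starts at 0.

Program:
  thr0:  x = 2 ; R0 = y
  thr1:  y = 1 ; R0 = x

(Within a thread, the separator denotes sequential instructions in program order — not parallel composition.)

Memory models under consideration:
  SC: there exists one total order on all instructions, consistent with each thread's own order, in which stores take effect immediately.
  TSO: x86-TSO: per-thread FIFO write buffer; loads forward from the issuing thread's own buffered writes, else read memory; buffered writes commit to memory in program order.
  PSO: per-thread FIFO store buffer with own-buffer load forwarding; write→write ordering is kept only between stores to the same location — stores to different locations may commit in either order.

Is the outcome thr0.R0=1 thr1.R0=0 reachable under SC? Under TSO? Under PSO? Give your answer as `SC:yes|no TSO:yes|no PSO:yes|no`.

SC:yes TSO:yes PSO:yes

outcome vector order: (thr0.R0,thr1.R0)
SC: 3 outcomes — {02, 10, 12}
TSO: 4 outcomes — {00, 02, 10, 12}
PSO: 4 outcomes — {00, 02, 10, 12}
target 10 ∈ {SC,TSO,PSO}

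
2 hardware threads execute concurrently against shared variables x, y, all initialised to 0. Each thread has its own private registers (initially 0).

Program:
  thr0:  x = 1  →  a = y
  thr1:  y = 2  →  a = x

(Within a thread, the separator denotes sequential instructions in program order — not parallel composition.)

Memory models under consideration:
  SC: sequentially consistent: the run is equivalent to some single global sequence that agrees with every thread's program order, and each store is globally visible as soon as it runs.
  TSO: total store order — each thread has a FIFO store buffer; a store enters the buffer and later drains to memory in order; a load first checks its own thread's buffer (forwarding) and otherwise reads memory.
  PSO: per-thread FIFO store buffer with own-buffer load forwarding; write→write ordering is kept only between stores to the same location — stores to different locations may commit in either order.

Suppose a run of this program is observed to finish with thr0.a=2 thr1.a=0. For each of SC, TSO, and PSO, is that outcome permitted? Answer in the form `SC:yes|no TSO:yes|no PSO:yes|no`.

outcome vector order: (thr0.a,thr1.a)
under SC → 0/1; 2/0; 2/1
under TSO → 0/0; 0/1; 2/0; 2/1
under PSO → 0/0; 0/1; 2/0; 2/1
target 2/0 ∈ {SC,TSO,PSO}

SC:yes TSO:yes PSO:yes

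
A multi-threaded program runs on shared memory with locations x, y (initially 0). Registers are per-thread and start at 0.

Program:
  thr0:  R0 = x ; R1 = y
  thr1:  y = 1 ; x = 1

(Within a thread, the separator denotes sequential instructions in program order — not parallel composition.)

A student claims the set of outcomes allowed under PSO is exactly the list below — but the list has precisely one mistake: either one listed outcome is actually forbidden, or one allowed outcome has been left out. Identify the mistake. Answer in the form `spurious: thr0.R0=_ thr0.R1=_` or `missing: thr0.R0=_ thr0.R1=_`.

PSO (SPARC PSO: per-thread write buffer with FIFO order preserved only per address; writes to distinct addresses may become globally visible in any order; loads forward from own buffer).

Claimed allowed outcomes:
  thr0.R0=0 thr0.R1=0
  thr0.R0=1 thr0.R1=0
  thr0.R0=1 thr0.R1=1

missing: thr0.R0=0 thr0.R1=1

outcome vector order: (thr0.R0,thr0.R1)
[PSO] allowed = {<0 0>, <0 1>, <1 0>, <1 1>}
PSO∖claimed = {<0 1>}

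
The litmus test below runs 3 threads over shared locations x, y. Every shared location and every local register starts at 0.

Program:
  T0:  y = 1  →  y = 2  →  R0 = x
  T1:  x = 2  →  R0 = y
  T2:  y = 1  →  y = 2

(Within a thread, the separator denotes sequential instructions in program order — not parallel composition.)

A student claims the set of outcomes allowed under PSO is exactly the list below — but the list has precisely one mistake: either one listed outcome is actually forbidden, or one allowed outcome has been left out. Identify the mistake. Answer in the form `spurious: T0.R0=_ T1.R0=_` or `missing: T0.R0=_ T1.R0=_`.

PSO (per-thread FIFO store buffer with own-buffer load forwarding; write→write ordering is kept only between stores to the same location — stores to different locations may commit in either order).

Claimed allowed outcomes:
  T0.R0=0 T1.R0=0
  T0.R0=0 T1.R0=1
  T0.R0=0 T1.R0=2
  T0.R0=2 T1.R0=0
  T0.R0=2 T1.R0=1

outcome vector order: (T0.R0,T1.R0)
[PSO] allowed = {<0 0>, <0 1>, <0 2>, <2 0>, <2 1>, <2 2>}
PSO∖claimed = {<2 2>}

missing: T0.R0=2 T1.R0=2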